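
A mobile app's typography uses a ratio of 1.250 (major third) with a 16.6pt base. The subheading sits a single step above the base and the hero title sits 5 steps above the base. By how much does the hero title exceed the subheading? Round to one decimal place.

29.9pt

Step 1: 16.6 × 1.250 = 20.750pt
Step 5: 16.6 × 1.250⁵ = 50.659pt
Difference: 50.659 − 20.750 = 29.909pt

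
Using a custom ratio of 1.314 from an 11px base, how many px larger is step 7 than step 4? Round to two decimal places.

41.61px

Step 4: 11.0 × 1.314⁴ = 32.7925px
Step 7: 11.0 × 1.314⁷ = 74.3978px
Difference: 74.3978 − 32.7925 = 41.6053px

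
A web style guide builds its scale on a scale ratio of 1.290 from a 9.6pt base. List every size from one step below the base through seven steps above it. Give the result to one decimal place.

7.4pt, 9.6pt, 12.4pt, 16.0pt, 20.6pt, 26.6pt, 34.3pt, 44.2pt, 57.1pt

Step -1: 9.6 ÷ 1.290 = 7.4
Step 0: 9.6pt
Step 1: 9.6 × 1.290 = 12.4
Step 2: 9.6 × 1.290² = 16.0
Step 3: 9.6 × 1.290³ = 20.6
Step 4: 9.6 × 1.290⁴ = 26.6
Step 5: 9.6 × 1.290⁵ = 34.3
Step 6: 9.6 × 1.290⁶ = 44.2
Step 7: 9.6 × 1.290⁷ = 57.1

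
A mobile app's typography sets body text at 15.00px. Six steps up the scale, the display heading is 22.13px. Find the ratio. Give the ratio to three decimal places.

1.067

r⁶ = 22.13 / 15.00, so r = (22.13/15.00)^(1/6).
r = 1.4753^(1/6) ≈ 1.0670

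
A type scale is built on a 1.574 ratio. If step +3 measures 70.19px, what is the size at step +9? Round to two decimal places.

1067.34px

70.19 × 1.574⁶ = 70.19 × 15.20647 ≈ 1067.342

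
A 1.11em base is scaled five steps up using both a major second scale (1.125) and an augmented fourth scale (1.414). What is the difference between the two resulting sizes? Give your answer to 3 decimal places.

Major second: 1.11 × 1.125⁵ = 2.00026em
Augmented fourth: 1.11 × 1.414⁵ = 6.27437em
Difference: 6.27437 − 2.00026 = 4.27411em

4.274em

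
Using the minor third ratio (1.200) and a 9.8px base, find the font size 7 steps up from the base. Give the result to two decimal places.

35.12px

9.8 × 1.200⁷ = 9.8 × 3.58318 ≈ 35.12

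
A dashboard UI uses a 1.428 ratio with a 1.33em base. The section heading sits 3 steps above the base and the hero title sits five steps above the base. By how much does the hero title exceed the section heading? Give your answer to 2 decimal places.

Step 3: 1.33 × 1.428³ = 3.8729em
Step 5: 1.33 × 1.428⁵ = 7.8976em
Difference: 7.8976 − 3.8729 = 4.0247em

4.02em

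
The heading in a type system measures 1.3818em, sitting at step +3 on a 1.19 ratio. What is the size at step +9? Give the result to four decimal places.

3.9240em

The gap is 9 − (3) = 6 steps, so the factor is 1.19^6.
1.3818 × 1.19⁶ = 1.3818 × 2.83976 ≈ 3.9240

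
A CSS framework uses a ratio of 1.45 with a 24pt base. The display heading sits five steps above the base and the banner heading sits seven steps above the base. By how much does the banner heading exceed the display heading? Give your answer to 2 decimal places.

169.60pt

Step 5: 24.0 × 1.45⁵ = 153.8336pt
Step 7: 24.0 × 1.45⁷ = 323.4352pt
Difference: 323.4352 − 153.8336 = 169.6016pt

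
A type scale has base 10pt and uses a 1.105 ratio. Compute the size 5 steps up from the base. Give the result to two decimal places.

16.47pt

Every step multiplies by the scale ratio.
10.0 × 1.105⁵ = 10.0 × 1.64745 ≈ 16.47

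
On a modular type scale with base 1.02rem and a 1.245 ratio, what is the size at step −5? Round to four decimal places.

A modular type scale is a geometric sequence: sizeₙ = base × rⁿ.
1.02 ÷ 1.245⁵ = 1.02 ÷ 2.99121 ≈ 0.3410

0.3410rem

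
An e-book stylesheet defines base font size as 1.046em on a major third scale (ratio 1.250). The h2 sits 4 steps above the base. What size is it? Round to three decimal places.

2.554em

Every step multiplies by the scale ratio.
1.046 × 1.250⁴ = 1.046 × 2.44141 ≈ 2.554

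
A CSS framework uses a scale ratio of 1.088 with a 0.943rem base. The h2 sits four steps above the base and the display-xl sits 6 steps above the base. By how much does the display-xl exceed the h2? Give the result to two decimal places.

Step 4: 0.943 × 1.088⁴ = 1.3214rem
Step 6: 0.943 × 1.088⁶ = 1.5642rem
Difference: 1.5642 − 1.3214 = 0.2428rem

0.24rem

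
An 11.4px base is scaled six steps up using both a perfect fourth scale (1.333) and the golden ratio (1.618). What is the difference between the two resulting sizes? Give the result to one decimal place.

140.6px

Perfect fourth: 11.4 × 1.333⁶ = 63.957px
Golden ratio: 11.4 × 1.618⁶ = 204.539px
Difference: 204.539 − 63.957 = 140.582px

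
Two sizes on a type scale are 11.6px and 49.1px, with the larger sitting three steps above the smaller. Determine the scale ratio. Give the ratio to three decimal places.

The ratio satisfies 11.6 × r³ = 49.1, so r = (49.1 / 11.6)^(1/3).
r = 4.2328^(1/3) ≈ 1.6176

1.618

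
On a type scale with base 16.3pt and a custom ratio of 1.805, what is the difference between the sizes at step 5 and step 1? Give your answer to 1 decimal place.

282.9pt

Step 1: 16.3 × 1.805 = 29.422pt
Step 5: 16.3 × 1.805⁵ = 312.301pt
Difference: 312.301 − 29.422 = 282.879pt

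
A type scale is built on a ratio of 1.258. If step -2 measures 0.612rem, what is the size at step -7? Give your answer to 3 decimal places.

Moving from step -2 to step -7 is 5 steps down, so divide by r⁵.
0.612 ÷ 1.258⁵ = 0.612 ÷ 3.15067 ≈ 0.194

0.194rem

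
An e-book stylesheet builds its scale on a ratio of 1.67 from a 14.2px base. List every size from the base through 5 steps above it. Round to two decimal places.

14.20px, 23.71px, 39.60px, 66.14px, 110.45px, 184.45px

Step 0: 14.2px
Step 1: 14.2 × 1.67 = 23.71
Step 2: 14.2 × 1.67² = 39.60
Step 3: 14.2 × 1.67³ = 66.14
Step 4: 14.2 × 1.67⁴ = 110.45
Step 5: 14.2 × 1.67⁵ = 184.45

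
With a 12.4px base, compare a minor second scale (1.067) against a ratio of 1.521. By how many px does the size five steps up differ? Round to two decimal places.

Minor second: 12.4 × 1.067⁵ = 17.1492px
At 1.521: 12.4 × 1.521⁵ = 100.9410px
Difference: 100.9410 − 17.1492 = 83.7918px

83.79px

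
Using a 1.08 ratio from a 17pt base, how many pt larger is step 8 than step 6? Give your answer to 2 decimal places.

Step 6: 17.0 × 1.08⁶ = 26.9769pt
Step 8: 17.0 × 1.08⁸ = 31.4658pt
Difference: 31.4658 − 26.9769 = 4.4889pt

4.49pt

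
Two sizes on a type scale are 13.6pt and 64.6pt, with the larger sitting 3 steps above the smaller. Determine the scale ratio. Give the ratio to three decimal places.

1.681

r³ = 64.6 / 13.6, so r = (64.6/13.6)^(1/3).
r = 4.7500^(1/3) ≈ 1.6810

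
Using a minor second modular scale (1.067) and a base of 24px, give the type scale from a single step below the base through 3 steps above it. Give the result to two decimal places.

22.49px, 24.00px, 25.61px, 27.32px, 29.15px

Step -1: 24.0 ÷ 1.067 = 22.49
Step 0: 24px
Step 1: 24.0 × 1.067 = 25.61
Step 2: 24.0 × 1.067² = 27.32
Step 3: 24.0 × 1.067³ = 29.15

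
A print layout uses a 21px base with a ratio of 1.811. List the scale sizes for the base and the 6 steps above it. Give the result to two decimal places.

Step 0: 21px
Step 1: 21.0 × 1.811 = 38.03
Step 2: 21.0 × 1.811² = 68.87
Step 3: 21.0 × 1.811³ = 124.73
Step 4: 21.0 × 1.811⁴ = 225.89
Step 5: 21.0 × 1.811⁵ = 409.08
Step 6: 21.0 × 1.811⁶ = 740.85

21.00px, 38.03px, 68.87px, 124.73px, 225.89px, 409.08px, 740.85px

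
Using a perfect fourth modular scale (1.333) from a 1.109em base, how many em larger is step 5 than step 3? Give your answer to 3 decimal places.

2.041em

Step 3: 1.109 × 1.333³ = 2.62677em
Step 5: 1.109 × 1.333⁵ = 4.66748em
Difference: 4.66748 − 2.62677 = 2.04071em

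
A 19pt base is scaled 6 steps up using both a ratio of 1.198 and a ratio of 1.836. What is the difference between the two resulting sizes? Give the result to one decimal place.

At 1.198: 19.0 × 1.198⁶ = 56.169pt
At 1.836: 19.0 × 1.836⁶ = 727.762pt
Difference: 727.762 − 56.169 = 671.593pt

671.6pt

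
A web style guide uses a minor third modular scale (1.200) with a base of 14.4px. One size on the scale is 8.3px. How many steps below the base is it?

1.200ⁿ = 14.4 / 8.3 = 1.7349
n = ln(1.7349) / ln(1.200) = 0.5510 / 0.1823 ≈ 3.02

3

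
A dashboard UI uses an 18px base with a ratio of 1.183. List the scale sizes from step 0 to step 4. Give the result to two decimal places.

18.00px, 21.29px, 25.19px, 29.80px, 35.25px

Step 0: 18px
Step 1: 18.0 × 1.183 = 21.29
Step 2: 18.0 × 1.183² = 25.19
Step 3: 18.0 × 1.183³ = 29.80
Step 4: 18.0 × 1.183⁴ = 35.25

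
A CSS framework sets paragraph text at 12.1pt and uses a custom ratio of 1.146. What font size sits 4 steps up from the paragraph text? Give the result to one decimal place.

A modular type scale is a geometric sequence: sizeₙ = base × rⁿ.
12.1 × 1.146⁴ = 12.1 × 1.72480 ≈ 20.87

20.9pt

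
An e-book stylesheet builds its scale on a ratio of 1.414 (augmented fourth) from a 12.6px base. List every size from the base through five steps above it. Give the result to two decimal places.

Step 0: 12.6px
Step 1: 12.6 × 1.414 = 17.82
Step 2: 12.6 × 1.414² = 25.19
Step 3: 12.6 × 1.414³ = 35.62
Step 4: 12.6 × 1.414⁴ = 50.37
Step 5: 12.6 × 1.414⁵ = 71.22

12.60px, 17.82px, 25.19px, 35.62px, 50.37px, 71.22px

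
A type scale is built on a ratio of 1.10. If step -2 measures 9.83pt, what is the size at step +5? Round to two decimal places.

19.16pt

9.83 × 1.10⁷ = 9.83 × 1.94872 ≈ 19.156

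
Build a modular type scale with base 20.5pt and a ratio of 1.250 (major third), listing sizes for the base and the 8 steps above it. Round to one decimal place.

Step 0: 20.5pt
Step 1: 20.5 × 1.250 = 25.6
Step 2: 20.5 × 1.250² = 32.0
Step 3: 20.5 × 1.250³ = 40.0
Step 4: 20.5 × 1.250⁴ = 50.0
Step 5: 20.5 × 1.250⁵ = 62.6
Step 6: 20.5 × 1.250⁶ = 78.2
Step 7: 20.5 × 1.250⁷ = 97.8
Step 8: 20.5 × 1.250⁸ = 122.2

20.5pt, 25.6pt, 32.0pt, 40.0pt, 50.0pt, 62.6pt, 78.2pt, 97.8pt, 122.2pt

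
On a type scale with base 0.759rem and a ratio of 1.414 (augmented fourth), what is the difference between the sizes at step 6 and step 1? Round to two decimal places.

Step 1: 0.759 × 1.414 = 1.0732rem
Step 6: 0.759 × 1.414⁶ = 6.0665rem
Difference: 6.0665 − 1.0732 = 4.9933rem

4.99rem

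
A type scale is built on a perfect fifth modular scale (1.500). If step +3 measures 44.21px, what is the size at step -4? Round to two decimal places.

2.59px

The gap is -4 − (3) = -7 steps, so the factor is 1.500^-7.
44.21 ÷ 1.500⁷ = 44.21 ÷ 17.08594 ≈ 2.588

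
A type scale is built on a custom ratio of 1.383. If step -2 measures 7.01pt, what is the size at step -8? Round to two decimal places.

1.00pt

Moving from step -2 to step -8 is 6 steps down, so divide by r⁶.
7.01 ÷ 1.383⁶ = 7.01 ÷ 6.99734 ≈ 1.002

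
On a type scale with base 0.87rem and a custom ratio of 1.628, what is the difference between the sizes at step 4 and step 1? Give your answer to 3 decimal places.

Step 1: 0.87 × 1.628 = 1.41636rem
Step 4: 0.87 × 1.628⁴ = 6.11135rem
Difference: 6.11135 − 1.41636 = 4.69499rem

4.695rem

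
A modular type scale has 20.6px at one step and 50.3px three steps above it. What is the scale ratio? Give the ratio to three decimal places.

1.347

The ratio satisfies 20.6 × r³ = 50.3, so r = (50.3 / 20.6)^(1/3).
r = 2.4417^(1/3) ≈ 1.3466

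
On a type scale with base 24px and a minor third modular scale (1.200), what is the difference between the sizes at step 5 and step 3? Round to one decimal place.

18.2px

Step 3: 24.0 × 1.200³ = 41.472px
Step 5: 24.0 × 1.200⁵ = 59.720px
Difference: 59.720 − 41.472 = 18.248px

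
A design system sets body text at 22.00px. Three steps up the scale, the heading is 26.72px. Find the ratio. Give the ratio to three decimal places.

The ratio satisfies 22.00 × r³ = 26.72, so r = (26.72 / 22.00)^(1/3).
r = 1.2145^(1/3) ≈ 1.0669

1.067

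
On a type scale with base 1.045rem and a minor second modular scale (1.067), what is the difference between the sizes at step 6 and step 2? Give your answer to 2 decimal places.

0.35rem

Step 2: 1.045 × 1.067² = 1.1897rem
Step 6: 1.045 × 1.067⁶ = 1.5421rem
Difference: 1.5421 − 1.1897 = 0.3524rem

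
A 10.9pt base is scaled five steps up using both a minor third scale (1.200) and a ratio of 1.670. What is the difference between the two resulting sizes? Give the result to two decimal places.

Minor third: 10.9 × 1.200⁵ = 27.1227pt
At 1.670: 10.9 × 1.670⁵ = 141.5823pt
Difference: 141.5823 − 27.1227 = 114.4596pt

114.46pt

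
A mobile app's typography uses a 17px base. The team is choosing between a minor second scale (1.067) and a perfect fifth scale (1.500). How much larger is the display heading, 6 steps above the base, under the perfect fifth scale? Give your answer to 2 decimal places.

168.55px

Minor second: 17.0 × 1.067⁶ = 25.0862px
Perfect fifth: 17.0 × 1.500⁶ = 193.6406px
Difference: 193.6406 − 25.0862 = 168.5544px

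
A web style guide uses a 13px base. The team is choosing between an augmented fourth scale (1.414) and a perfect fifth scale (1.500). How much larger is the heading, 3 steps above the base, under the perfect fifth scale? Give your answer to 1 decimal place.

7.1px

Augmented fourth: 13.0 × 1.414³ = 36.753px
Perfect fifth: 13.0 × 1.500³ = 43.875px
Difference: 43.875 − 36.753 = 7.122px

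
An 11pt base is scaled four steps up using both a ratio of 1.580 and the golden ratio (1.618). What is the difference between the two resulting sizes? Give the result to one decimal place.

6.8pt

At 1.580: 11.0 × 1.580⁴ = 68.552pt
Golden ratio: 11.0 × 1.618⁴ = 75.389pt
Difference: 75.389 − 68.552 = 6.837pt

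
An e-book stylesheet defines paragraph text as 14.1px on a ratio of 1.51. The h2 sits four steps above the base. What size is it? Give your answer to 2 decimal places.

73.30px

Every step multiplies by the scale ratio.
14.1 × 1.51⁴ = 14.1 × 5.19886 ≈ 73.30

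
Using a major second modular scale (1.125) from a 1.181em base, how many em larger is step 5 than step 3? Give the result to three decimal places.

0.447em

Step 3: 1.181 × 1.125³ = 1.68154em
Step 5: 1.181 × 1.125⁵ = 2.12820em
Difference: 2.12820 − 1.68154 = 0.44666em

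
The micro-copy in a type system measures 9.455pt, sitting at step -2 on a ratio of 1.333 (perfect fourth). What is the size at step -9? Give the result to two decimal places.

The gap is -9 − (-2) = -7 steps, so the factor is 1.333^-7.
9.455 ÷ 1.333⁷ = 9.455 ÷ 7.47844 ≈ 1.264

1.26pt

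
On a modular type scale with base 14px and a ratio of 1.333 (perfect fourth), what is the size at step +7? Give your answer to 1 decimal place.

Each step on a modular scale multiplies by the ratio, so the size n steps from the base is base × ratioⁿ.
14.0 × 1.333⁷ = 14.0 × 7.47844 ≈ 104.70

104.7px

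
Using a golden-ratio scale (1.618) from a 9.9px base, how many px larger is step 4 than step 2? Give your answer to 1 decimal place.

Step 2: 9.9 × 1.618² = 25.917px
Step 4: 9.9 × 1.618⁴ = 67.850px
Difference: 67.850 − 25.917 = 41.933px

41.9px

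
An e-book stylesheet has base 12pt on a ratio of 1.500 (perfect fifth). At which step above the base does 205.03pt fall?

7

1.500ⁿ = 205.03 / 12 = 17.0858
n = ln(17.0858) / ln(1.500) = 2.8382 / 0.4055 ≈ 7.00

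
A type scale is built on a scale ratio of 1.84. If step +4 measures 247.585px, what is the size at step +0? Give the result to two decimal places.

247.585 ÷ 1.84⁴ = 247.585 ÷ 11.46229 ≈ 21.600

21.60px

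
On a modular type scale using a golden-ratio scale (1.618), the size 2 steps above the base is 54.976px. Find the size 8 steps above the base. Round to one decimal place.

986.4px

Moving from step +2 to step +8 is 6 steps up, so multiply by r⁶.
54.976 × 1.618⁶ = 54.976 × 17.94201 ≈ 986.380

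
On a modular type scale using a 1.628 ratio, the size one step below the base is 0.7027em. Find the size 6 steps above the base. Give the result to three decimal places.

Moving from step -1 to step +6 is 7 steps up, so multiply by r⁷.
0.7027 × 1.628⁷ = 0.7027 × 30.30964 ≈ 21.299

21.299em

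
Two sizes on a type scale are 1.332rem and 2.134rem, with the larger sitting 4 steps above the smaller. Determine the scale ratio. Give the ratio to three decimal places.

1.125

The ratio satisfies 1.332 × r⁴ = 2.134, so r = (2.134 / 1.332)^(1/4).
r = 1.6021^(1/4) ≈ 1.1251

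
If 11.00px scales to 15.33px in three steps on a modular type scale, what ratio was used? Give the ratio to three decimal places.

r³ = 15.33 / 11.00, so r = (15.33/11.00)^(1/3).
r = 1.3936^(1/3) ≈ 1.1170

1.117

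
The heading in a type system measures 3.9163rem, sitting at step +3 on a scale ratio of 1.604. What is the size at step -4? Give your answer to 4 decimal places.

0.1434rem

3.9163 ÷ 1.604⁷ = 3.9163 ÷ 27.31685 ≈ 0.1434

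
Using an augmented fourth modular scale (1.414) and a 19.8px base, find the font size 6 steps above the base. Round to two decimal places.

A modular type scale is a geometric sequence: sizeₙ = base × rⁿ.
19.8 × 1.414⁶ = 19.8 × 7.99275 ≈ 158.26

158.26px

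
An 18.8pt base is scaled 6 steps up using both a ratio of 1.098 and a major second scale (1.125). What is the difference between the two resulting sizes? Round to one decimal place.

At 1.098: 18.8 × 1.098⁶ = 32.944pt
Major second: 18.8 × 1.125⁶ = 38.113pt
Difference: 38.113 − 32.944 = 5.169pt

5.2pt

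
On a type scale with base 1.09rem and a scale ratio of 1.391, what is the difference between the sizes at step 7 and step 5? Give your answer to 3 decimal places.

5.307rem

Step 5: 1.09 × 1.391⁵ = 5.67626rem
Step 7: 1.09 × 1.391⁷ = 10.98288rem
Difference: 10.98288 − 5.67626 = 5.30662rem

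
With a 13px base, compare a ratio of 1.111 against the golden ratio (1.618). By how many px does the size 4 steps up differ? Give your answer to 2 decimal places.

At 1.111: 13.0 × 1.111⁴ = 19.8061px
Golden ratio: 13.0 × 1.618⁴ = 89.0958px
Difference: 89.0958 − 19.8061 = 69.2897px

69.29px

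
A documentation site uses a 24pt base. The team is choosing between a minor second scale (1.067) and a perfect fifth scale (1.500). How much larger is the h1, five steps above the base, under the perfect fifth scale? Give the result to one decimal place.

Minor second: 24.0 × 1.067⁵ = 33.192pt
Perfect fifth: 24.0 × 1.500⁵ = 182.250pt
Difference: 182.250 − 33.192 = 149.058pt

149.1pt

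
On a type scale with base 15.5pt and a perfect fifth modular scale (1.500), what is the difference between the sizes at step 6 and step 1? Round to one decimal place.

153.3pt

Step 1: 15.5 × 1.500 = 23.250pt
Step 6: 15.5 × 1.500⁶ = 176.555pt
Difference: 176.555 − 23.250 = 153.305pt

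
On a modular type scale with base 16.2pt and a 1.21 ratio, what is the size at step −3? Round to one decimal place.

9.1pt

A modular type scale is a geometric sequence: sizeₙ = base × rⁿ.
16.2 ÷ 1.21³ = 16.2 ÷ 1.77156 ≈ 9.14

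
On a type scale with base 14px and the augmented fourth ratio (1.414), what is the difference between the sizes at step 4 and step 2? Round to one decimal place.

Step 2: 14.0 × 1.414² = 27.992px
Step 4: 14.0 × 1.414⁴ = 55.966px
Difference: 55.966 − 27.992 = 27.974px

28.0px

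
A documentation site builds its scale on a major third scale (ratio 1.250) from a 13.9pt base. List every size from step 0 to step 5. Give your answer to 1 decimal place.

Step 0: 13.9pt
Step 1: 13.9 × 1.250 = 17.4
Step 2: 13.9 × 1.250² = 21.7
Step 3: 13.9 × 1.250³ = 27.1
Step 4: 13.9 × 1.250⁴ = 33.9
Step 5: 13.9 × 1.250⁵ = 42.4

13.9pt, 17.4pt, 21.7pt, 27.1pt, 33.9pt, 42.4pt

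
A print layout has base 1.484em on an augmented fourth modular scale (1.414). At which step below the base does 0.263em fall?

5

1.414ⁿ = 1.484 / 0.263 = 5.6426
n = ln(5.6426) / ln(1.414) = 1.7303 / 0.3464 ≈ 4.99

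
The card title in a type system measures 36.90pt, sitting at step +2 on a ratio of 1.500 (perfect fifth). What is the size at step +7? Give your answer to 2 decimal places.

The gap is 7 − (2) = 5 steps, so the factor is 1.500^5.
36.90 × 1.500⁵ = 36.90 × 7.59375 ≈ 280.209

280.21pt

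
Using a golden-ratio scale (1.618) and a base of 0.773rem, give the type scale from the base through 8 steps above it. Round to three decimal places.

0.773rem, 1.251rem, 2.024rem, 3.274rem, 5.298rem, 8.572rem, 13.869rem, 22.440rem, 36.308rem

Step 0: 0.773rem
Step 1: 0.773 × 1.618 = 1.251
Step 2: 0.773 × 1.618² = 2.024
Step 3: 0.773 × 1.618³ = 3.274
Step 4: 0.773 × 1.618⁴ = 5.298
Step 5: 0.773 × 1.618⁵ = 8.572
Step 6: 0.773 × 1.618⁶ = 13.869
Step 7: 0.773 × 1.618⁷ = 22.440
Step 8: 0.773 × 1.618⁸ = 36.308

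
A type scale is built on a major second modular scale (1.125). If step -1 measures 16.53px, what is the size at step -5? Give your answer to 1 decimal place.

10.3px

Moving from step -1 to step -5 is 4 steps down, so divide by r⁴.
16.53 ÷ 1.125⁴ = 16.53 ÷ 1.60181 ≈ 10.320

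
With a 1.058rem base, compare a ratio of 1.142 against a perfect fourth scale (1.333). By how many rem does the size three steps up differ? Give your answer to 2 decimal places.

At 1.142: 1.058 × 1.142³ = 1.5757rem
Perfect fourth: 1.058 × 1.333³ = 2.5060rem
Difference: 2.5060 − 1.5757 = 0.9303rem

0.93rem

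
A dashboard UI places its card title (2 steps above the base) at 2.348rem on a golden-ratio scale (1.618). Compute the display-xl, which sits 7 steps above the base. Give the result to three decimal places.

The gap is 7 − (2) = 5 steps, so the factor is 1.618^5.
2.348 × 1.618⁵ = 2.348 × 11.08901 ≈ 26.037

26.037rem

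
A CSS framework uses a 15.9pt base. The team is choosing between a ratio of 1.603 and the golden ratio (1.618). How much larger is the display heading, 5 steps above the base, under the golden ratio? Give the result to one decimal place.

8.0pt

At 1.603: 15.9 × 1.603⁵ = 168.292pt
Golden ratio: 15.9 × 1.618⁵ = 176.315pt
Difference: 176.315 − 168.292 = 8.023pt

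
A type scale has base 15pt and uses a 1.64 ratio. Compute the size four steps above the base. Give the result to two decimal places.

108.51pt

Each step on a modular scale multiplies by the ratio, so the size n steps from the base is base × ratioⁿ.
15.0 × 1.64⁴ = 15.0 × 7.23395 ≈ 108.51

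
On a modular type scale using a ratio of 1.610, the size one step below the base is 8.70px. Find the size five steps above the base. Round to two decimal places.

8.70 × 1.610⁶ = 8.70 × 17.41627 ≈ 151.522

151.52px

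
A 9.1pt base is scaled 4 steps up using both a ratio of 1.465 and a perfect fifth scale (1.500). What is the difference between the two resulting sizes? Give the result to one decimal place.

At 1.465: 9.1 × 1.465⁴ = 41.917pt
Perfect fifth: 9.1 × 1.500⁴ = 46.069pt
Difference: 46.069 − 41.917 = 4.152pt

4.2pt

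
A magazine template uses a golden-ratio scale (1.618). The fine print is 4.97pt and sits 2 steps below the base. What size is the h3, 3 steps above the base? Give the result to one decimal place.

4.97 × 1.618⁵ = 4.97 × 11.08901 ≈ 55.112

55.1pt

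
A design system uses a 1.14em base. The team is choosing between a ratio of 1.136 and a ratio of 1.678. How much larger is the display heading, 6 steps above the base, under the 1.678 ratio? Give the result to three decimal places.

At 1.136: 1.14 × 1.136⁶ = 2.45005em
At 1.678: 1.14 × 1.678⁶ = 25.44817em
Difference: 25.44817 − 2.45005 = 22.99812em

22.998em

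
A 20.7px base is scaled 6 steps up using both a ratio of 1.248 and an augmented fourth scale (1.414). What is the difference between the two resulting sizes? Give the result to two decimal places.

87.24px

At 1.248: 20.7 × 1.248⁶ = 78.2092px
Augmented fourth: 20.7 × 1.414⁶ = 165.4500px
Difference: 165.4500 − 78.2092 = 87.2408px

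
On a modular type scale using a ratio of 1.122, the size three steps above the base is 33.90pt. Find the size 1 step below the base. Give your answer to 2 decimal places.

The gap is -1 − (3) = -4 steps, so the factor is 1.122^-4.
33.90 ÷ 1.122⁴ = 33.90 ÷ 1.58479 ≈ 21.391

21.39pt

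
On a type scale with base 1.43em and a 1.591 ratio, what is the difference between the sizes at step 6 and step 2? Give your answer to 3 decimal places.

Step 2: 1.43 × 1.591² = 3.61973em
Step 6: 1.43 × 1.591⁶ = 23.19301em
Difference: 23.19301 − 3.61973 = 19.57328em

19.573em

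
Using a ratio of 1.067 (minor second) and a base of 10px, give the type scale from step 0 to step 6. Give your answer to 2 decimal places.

10.00px, 10.67px, 11.38px, 12.15px, 12.96px, 13.83px, 14.76px

Step 0: 10px
Step 1: 10.0 × 1.067 = 10.67
Step 2: 10.0 × 1.067² = 11.38
Step 3: 10.0 × 1.067³ = 12.15
Step 4: 10.0 × 1.067⁴ = 12.96
Step 5: 10.0 × 1.067⁵ = 13.83
Step 6: 10.0 × 1.067⁶ = 14.76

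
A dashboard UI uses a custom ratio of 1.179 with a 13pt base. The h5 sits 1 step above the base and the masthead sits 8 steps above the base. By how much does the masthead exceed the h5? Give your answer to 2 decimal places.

Step 1: 13.0 × 1.179 = 15.3270pt
Step 8: 13.0 × 1.179⁸ = 48.5349pt
Difference: 48.5349 − 15.3270 = 33.2079pt

33.21pt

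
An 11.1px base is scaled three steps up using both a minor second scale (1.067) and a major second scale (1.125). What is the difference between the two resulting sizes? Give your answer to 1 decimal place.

Minor second: 11.1 × 1.067³ = 13.484px
Major second: 11.1 × 1.125³ = 15.804px
Difference: 15.804 − 13.484 = 2.320px

2.3px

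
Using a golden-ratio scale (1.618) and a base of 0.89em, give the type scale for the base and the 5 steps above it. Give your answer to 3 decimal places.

Step 0: 0.89em
Step 1: 0.89 × 1.618 = 1.440
Step 2: 0.89 × 1.618² = 2.330
Step 3: 0.89 × 1.618³ = 3.770
Step 4: 0.89 × 1.618⁴ = 6.100
Step 5: 0.89 × 1.618⁵ = 9.869

0.890em, 1.440em, 2.330em, 3.770em, 6.100em, 9.869em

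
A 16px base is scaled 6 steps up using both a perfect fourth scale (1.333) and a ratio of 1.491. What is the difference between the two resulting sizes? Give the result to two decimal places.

86.02px

Perfect fourth: 16.0 × 1.333⁶ = 89.7637px
At 1.491: 16.0 × 1.491⁶ = 175.7866px
Difference: 175.7866 − 89.7637 = 86.0229px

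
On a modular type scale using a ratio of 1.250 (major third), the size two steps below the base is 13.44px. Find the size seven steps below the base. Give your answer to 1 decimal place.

4.4px

The gap is -7 − (-2) = -5 steps, so the factor is 1.250^-5.
13.44 ÷ 1.250⁵ = 13.44 ÷ 3.05176 ≈ 4.404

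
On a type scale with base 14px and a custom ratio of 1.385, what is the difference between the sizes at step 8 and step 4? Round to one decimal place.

138.0px

Step 4: 14.0 × 1.385⁴ = 51.514px
Step 8: 14.0 × 1.385⁸ = 189.551px
Difference: 189.551 − 51.514 = 138.037px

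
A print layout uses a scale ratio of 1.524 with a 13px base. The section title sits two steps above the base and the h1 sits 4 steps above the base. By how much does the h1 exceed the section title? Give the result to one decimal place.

Step 2: 13.0 × 1.524² = 30.193px
Step 4: 13.0 × 1.524⁴ = 70.127px
Difference: 70.127 − 30.193 = 39.934px

39.9px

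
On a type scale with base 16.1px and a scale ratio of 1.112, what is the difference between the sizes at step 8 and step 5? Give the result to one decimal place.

10.3px

Step 5: 16.1 × 1.112⁵ = 27.375px
Step 8: 16.1 × 1.112⁸ = 37.641px
Difference: 37.641 − 27.375 = 10.266px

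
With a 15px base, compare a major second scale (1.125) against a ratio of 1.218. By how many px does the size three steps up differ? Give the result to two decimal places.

5.75px

Major second: 15.0 × 1.125³ = 21.3574px
At 1.218: 15.0 × 1.218³ = 27.1040px
Difference: 27.1040 − 21.3574 = 5.7466px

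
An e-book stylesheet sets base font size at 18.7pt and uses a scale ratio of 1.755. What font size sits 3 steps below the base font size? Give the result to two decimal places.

A modular type scale is a geometric sequence: sizeₙ = base × rⁿ.
18.7 ÷ 1.755³ = 18.7 ÷ 5.40544 ≈ 3.46

3.46pt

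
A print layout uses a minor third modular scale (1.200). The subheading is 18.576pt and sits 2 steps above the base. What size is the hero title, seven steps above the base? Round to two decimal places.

46.22pt

18.576 × 1.200⁵ = 18.576 × 2.48832 ≈ 46.223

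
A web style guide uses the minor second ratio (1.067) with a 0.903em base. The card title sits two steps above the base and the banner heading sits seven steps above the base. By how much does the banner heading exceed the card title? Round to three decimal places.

0.394em

Step 2: 0.903 × 1.067² = 1.02806em
Step 7: 0.903 × 1.067⁷ = 1.42180em
Difference: 1.42180 − 1.02806 = 0.39374em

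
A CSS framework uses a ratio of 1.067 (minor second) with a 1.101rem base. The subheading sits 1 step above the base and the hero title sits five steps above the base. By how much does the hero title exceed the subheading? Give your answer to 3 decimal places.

0.348rem

Step 1: 1.101 × 1.067 = 1.17477rem
Step 5: 1.101 × 1.067⁵ = 1.52268rem
Difference: 1.52268 − 1.17477 = 0.34791rem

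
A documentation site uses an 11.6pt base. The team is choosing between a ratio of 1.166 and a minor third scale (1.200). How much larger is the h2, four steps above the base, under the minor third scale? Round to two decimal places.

At 1.166: 11.6 × 1.166⁴ = 21.4414pt
Minor third: 11.6 × 1.200⁴ = 24.0538pt
Difference: 24.0538 − 21.4414 = 2.6124pt

2.61pt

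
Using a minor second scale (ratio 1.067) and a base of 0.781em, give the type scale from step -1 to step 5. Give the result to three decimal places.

Step -1: 0.781 ÷ 1.067 = 0.732
Step 0: 0.781em
Step 1: 0.781 × 1.067 = 0.833
Step 2: 0.781 × 1.067² = 0.889
Step 3: 0.781 × 1.067³ = 0.949
Step 4: 0.781 × 1.067⁴ = 1.012
Step 5: 0.781 × 1.067⁵ = 1.080

0.732em, 0.781em, 0.833em, 0.889em, 0.949em, 1.012em, 1.080em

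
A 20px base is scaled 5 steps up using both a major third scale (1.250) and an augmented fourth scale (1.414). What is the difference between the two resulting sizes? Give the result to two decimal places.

Major third: 20.0 × 1.250⁵ = 61.0352px
Augmented fourth: 20.0 × 1.414⁵ = 113.0517px
Difference: 113.0517 − 61.0352 = 52.0165px

52.02px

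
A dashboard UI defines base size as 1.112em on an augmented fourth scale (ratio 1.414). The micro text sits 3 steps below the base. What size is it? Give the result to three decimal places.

1.112 ÷ 1.414³ = 1.112 ÷ 2.82715 ≈ 0.393

0.393em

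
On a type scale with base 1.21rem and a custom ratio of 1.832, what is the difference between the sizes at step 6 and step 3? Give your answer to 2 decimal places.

38.30rem

Step 3: 1.21 × 1.832³ = 7.4398rem
Step 6: 1.21 × 1.832⁶ = 45.7444rem
Difference: 45.7444 − 7.4398 = 38.3046rem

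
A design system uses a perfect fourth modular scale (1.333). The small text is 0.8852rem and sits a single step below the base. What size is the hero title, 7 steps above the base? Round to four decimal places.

0.8852 × 1.333⁸ = 0.8852 × 9.96876 ≈ 8.8243

8.8243rem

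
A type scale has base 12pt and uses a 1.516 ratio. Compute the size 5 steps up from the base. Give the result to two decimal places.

96.09pt

A modular type scale is a geometric sequence: sizeₙ = base × rⁿ.
12.0 × 1.516⁵ = 12.0 × 8.00748 ≈ 96.09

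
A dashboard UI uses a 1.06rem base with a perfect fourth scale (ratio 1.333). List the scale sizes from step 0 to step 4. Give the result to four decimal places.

1.0600rem, 1.4130rem, 1.8835rem, 2.5107rem, 3.3468rem

Step 0: 1.06rem
Step 1: 1.06 × 1.333 = 1.4130
Step 2: 1.06 × 1.333² = 1.8835
Step 3: 1.06 × 1.333³ = 2.5107
Step 4: 1.06 × 1.333⁴ = 3.3468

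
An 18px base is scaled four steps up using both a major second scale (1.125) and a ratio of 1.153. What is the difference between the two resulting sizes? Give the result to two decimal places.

Major second: 18.0 × 1.125⁴ = 28.8325px
At 1.153: 18.0 × 1.153⁴ = 31.8119px
Difference: 31.8119 − 28.8325 = 2.9794px

2.98px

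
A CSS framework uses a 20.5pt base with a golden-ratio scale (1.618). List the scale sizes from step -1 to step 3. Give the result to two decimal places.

12.67pt, 20.50pt, 33.17pt, 53.67pt, 86.83pt

Step -1: 20.5 ÷ 1.618 = 12.67
Step 0: 20.5pt
Step 1: 20.5 × 1.618 = 33.17
Step 2: 20.5 × 1.618² = 53.67
Step 3: 20.5 × 1.618³ = 86.83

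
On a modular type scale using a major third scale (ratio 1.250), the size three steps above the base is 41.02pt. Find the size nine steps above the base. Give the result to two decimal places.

41.02 × 1.250⁶ = 41.02 × 3.81470 ≈ 156.479

156.48pt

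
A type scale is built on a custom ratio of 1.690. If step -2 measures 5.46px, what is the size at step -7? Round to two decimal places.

0.40px

5.46 ÷ 1.690⁵ = 5.46 ÷ 13.78585 ≈ 0.396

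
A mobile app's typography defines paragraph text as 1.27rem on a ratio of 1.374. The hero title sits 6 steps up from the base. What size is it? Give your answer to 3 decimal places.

8.545rem

Each step on a modular scale multiplies by the ratio, so the size n steps from the base is base × ratioⁿ.
1.27 × 1.374⁶ = 1.27 × 6.72853 ≈ 8.545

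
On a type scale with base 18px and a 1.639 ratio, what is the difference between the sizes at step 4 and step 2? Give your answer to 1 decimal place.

Step 2: 18.0 × 1.639² = 48.354px
Step 4: 18.0 × 1.639⁴ = 129.894px
Difference: 129.894 − 48.354 = 81.540px

81.5px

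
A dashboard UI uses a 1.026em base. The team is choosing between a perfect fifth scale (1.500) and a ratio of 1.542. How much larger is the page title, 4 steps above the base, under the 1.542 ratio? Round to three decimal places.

0.607em

Perfect fifth: 1.026 × 1.500⁴ = 5.19413em
At 1.542: 1.026 × 1.542⁴ = 5.80076em
Difference: 5.80076 − 5.19413 = 0.60663em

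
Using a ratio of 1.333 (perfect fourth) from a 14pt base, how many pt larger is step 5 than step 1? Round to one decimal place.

40.3pt

Step 1: 14.0 × 1.333 = 18.662pt
Step 5: 14.0 × 1.333⁵ = 58.922pt
Difference: 58.922 − 18.662 = 40.260pt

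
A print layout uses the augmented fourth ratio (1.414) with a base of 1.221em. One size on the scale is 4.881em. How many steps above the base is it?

4

1.414ⁿ = 4.881 / 1.221 = 3.9975
n = ln(3.9975) / ln(1.414) = 1.3857 / 0.3464 ≈ 4.00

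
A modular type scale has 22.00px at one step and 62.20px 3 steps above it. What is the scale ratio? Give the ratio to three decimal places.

1.414

r³ = 62.20 / 22.00, so r = (62.20/22.00)^(1/3).
r = 2.8273^(1/3) ≈ 1.4140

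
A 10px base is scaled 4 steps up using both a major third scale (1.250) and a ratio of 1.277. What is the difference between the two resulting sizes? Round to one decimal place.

Major third: 10.0 × 1.250⁴ = 24.414px
At 1.277: 10.0 × 1.277⁴ = 26.593px
Difference: 26.593 − 24.414 = 2.179px

2.2px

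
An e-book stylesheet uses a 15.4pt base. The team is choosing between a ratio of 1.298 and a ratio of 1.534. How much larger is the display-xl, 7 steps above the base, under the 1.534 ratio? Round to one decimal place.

At 1.298: 15.4 × 1.298⁷ = 95.597pt
At 1.534: 15.4 × 1.534⁷ = 307.821pt
Difference: 307.821 − 95.597 = 212.224pt

212.2pt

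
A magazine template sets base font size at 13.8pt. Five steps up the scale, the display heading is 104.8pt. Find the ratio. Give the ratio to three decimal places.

1.500

r⁵ = 104.8 / 13.8, so r = (104.8/13.8)^(1/5).
r = 7.5942^(1/5) ≈ 1.5000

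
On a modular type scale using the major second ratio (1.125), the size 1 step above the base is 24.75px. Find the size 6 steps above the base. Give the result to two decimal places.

44.60px

Moving from step +1 to step +6 is 5 steps up, so multiply by r⁵.
24.75 × 1.125⁵ = 24.75 × 1.80203 ≈ 44.600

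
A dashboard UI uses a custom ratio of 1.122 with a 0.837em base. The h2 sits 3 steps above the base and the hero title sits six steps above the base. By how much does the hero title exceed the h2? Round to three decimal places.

0.488em

Step 3: 0.837 × 1.122³ = 1.18224em
Step 6: 0.837 × 1.122⁶ = 1.66987em
Difference: 1.66987 − 1.18224 = 0.48763em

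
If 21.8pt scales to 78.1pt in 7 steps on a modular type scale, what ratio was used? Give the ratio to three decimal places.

1.200

r⁷ = 78.1 / 21.8, so r = (78.1/21.8)^(1/7).
r = 3.5826^(1/7) ≈ 1.2000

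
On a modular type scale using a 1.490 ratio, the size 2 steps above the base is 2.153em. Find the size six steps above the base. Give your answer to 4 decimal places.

The gap is 6 − (2) = 4 steps, so the factor is 1.490^4.
2.153 × 1.490⁴ = 2.153 × 4.92884 ≈ 10.6118

10.6118em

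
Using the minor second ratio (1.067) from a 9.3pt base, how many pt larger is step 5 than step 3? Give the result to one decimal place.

Step 3: 9.3 × 1.067³ = 11.297pt
Step 5: 9.3 × 1.067⁵ = 12.862pt
Difference: 12.862 − 11.297 = 1.565pt

1.6pt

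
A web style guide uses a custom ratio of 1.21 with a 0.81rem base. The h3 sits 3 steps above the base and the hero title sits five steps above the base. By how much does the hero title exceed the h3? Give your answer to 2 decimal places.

Step 3: 0.81 × 1.21³ = 1.4350rem
Step 5: 0.81 × 1.21⁵ = 2.1009rem
Difference: 2.1009 − 1.4350 = 0.6659rem

0.67rem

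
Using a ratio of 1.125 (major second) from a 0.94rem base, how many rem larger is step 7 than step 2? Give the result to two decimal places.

Step 2: 0.94 × 1.125² = 1.1897rem
Step 7: 0.94 × 1.125⁷ = 2.1439rem
Difference: 2.1439 − 1.1897 = 0.9542rem

0.95rem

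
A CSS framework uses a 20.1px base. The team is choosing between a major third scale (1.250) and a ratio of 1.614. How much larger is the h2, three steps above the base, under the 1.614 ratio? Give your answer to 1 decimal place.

Major third: 20.1 × 1.250³ = 39.258px
At 1.614: 20.1 × 1.614³ = 84.510px
Difference: 84.510 − 39.258 = 45.252px

45.3px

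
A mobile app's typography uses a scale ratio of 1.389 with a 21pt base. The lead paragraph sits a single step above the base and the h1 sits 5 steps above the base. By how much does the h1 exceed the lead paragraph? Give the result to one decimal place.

Step 1: 21.0 × 1.389 = 29.169pt
Step 5: 21.0 × 1.389⁵ = 108.575pt
Difference: 108.575 − 29.169 = 79.406pt

79.4pt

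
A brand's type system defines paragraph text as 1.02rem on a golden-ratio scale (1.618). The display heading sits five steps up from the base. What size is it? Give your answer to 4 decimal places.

11.3108rem

A modular type scale is a geometric sequence: sizeₙ = base × rⁿ.
1.02 × 1.618⁵ = 1.02 × 11.08901 ≈ 11.3108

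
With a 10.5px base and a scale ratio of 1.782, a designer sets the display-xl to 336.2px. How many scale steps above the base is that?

6

1.782ⁿ = 336.2 / 10.5 = 32.0190
n = ln(32.0190) / ln(1.782) = 3.4663 / 0.5777 ≈ 6.00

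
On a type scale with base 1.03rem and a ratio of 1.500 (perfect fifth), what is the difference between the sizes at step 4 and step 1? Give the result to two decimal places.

3.67rem

Step 1: 1.03 × 1.500 = 1.5450rem
Step 4: 1.03 × 1.500⁴ = 5.2144rem
Difference: 5.2144 − 1.5450 = 3.6694rem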